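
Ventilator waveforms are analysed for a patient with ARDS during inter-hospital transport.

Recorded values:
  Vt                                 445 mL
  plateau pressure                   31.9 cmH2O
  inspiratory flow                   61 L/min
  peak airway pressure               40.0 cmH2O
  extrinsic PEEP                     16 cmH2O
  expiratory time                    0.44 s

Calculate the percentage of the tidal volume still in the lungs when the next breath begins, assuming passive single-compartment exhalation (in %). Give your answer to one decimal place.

Flow: 61 L/min ÷ 60 = 1.0167 L/s.
R = (PIP − Pplat)/V̇ = (40.0 − 31.9) / 1.0167 = 8.1/1.0167 = 7.967 cmH2O·s/L.
C = Vt/(Pplat − PEEP) = 445.0 / (31.9 − 16) = 445.0/15.9 = 27.987 mL/cmH2O.
τ = R × C = 7.967 × 0.02799 L/cmH2O = 0.223 s.
Fraction remaining at end-expiration = e^(−Te/τ) = e^(−0.44/0.223) = 0.139 → 13.9%.

13.9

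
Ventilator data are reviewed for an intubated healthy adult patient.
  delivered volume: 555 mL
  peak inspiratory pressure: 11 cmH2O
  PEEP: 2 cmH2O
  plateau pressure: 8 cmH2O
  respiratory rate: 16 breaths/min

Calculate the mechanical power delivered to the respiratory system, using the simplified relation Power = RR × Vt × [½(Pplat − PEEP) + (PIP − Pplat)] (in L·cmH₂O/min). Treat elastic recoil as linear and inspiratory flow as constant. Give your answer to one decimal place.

53.3

Per-breath work = Vt × [½(Pplat−PEEP) + (PIP−Pplat)] = 0.555 × [0.5×6.0 + 3.0] = 0.555 × 6.0 = 3.33 L·cmH2O.
Power = 16 × 3.33 = 53.28 L·cmH2O/min.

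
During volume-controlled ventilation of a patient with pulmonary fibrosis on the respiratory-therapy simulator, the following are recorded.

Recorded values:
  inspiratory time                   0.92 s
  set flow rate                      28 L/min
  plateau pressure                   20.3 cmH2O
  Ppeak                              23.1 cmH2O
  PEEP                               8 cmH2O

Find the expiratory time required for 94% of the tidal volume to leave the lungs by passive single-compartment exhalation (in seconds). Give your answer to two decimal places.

Flow: 28 L/min ÷ 60 = 0.4667 L/s.
Vt = flow × Ti = 0.4667 L/s × 0.92 s × 1000 mL/L = 429.36 mL.
R = (PIP − Pplat)/V̇ = (23.1 − 20.3) / 0.4667 = 2.8/0.4667 = 6.0 cmH2O·s/L.
C = Vt/(Pplat − PEEP) = 429.36 / (20.3 − 8) = 429.36/12.3 = 34.907 mL/cmH2O.
τ = R × C = 6.0 × 0.03491 L/cmH2O = 0.2095 s.
t = −τ·ln(1 − 0.94) = −0.2095·ln(0.06) = 0.5894 s.

0.59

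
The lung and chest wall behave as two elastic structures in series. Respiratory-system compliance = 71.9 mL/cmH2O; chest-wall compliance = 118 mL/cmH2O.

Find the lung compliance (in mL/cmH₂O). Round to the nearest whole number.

184

1/CL = 1/Crs − 1/Ccw.
1/CL = 1/71.9 − 1/118 = 0.005434.
CL = 184.03 mL/cmH2O.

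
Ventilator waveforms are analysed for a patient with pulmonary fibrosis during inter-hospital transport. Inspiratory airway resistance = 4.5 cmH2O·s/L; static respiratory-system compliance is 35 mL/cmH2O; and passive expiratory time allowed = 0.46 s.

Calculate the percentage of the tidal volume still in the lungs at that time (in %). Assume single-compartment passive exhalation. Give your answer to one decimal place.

5.4

τ = R × C = 4.5 × 35 mL/cmH2O = 4.5 × 0.035 L/cmH2O = 0.1575 s.
Passive exhalation: V(t)/V₀ = e^(−t/τ) = e^(−0.46/0.1575) = 0.0539.
Fraction remaining = 0.0539 → 5.39%.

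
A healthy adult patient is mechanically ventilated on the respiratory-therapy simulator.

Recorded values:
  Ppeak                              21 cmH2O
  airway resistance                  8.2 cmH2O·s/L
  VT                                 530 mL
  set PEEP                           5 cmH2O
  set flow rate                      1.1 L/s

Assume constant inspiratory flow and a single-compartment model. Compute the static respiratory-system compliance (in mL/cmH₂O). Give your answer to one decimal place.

75.9

Equation of motion (constant flow): PIP = Vt/C + R·V̇ + PEEP.
Vt/C = PIP − R·V̇ − PEEP = 21 − 8.2×1.1 − 5 = 21 − 9.02 − 5 = 6.98 cmH2O.
C = Vt / 6.98 = 530 / 6.98 = 75.931 mL/cmH2O.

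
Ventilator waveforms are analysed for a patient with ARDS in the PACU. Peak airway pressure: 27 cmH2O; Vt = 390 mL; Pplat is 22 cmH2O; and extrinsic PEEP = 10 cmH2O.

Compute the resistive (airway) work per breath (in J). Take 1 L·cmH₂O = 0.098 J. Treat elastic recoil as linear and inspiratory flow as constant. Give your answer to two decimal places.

0.19

With constant inspiratory flow the resistive pressure is constant at PIP − Pplat = 27 − 22 = 5.0 cmH2O, so resistive work = 5.0 × 0.390 = 1.95 L·cmH2O.
× 0.098 J/(L·cmH2O) → 0.1911 J.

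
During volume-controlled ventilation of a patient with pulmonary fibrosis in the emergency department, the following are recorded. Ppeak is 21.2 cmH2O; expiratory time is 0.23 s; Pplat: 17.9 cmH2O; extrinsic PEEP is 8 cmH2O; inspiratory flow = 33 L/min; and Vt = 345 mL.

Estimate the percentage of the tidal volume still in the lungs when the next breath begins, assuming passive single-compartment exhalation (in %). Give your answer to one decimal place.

Flow: 33 L/min ÷ 60 = 0.55 L/s.
R = (PIP − Pplat)/V̇ = (21.2 − 17.9) / 0.55 = 3.3/0.55 = 6.0 cmH2O·s/L.
C = Vt/(Pplat − PEEP) = 345.0 / (17.9 − 8) = 345.0/9.9 = 34.848 mL/cmH2O.
τ = R × C = 6.0 × 0.03485 L/cmH2O = 0.2091 s.
Fraction remaining at end-expiration = e^(−Te/τ) = e^(−0.23/0.2091) = 0.3329 → 33.29%.

33.3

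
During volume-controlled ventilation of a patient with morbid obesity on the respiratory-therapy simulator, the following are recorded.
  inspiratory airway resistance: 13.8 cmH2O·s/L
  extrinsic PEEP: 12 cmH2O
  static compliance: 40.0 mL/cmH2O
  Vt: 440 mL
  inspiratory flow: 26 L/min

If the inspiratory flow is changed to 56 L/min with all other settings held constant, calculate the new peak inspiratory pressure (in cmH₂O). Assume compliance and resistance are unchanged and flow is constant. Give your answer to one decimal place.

35.9

Flow: 26 L/min ÷ 60 = 0.4333 L/s.
New flow: 56 L/min ÷ 60 = 0.9333 L/s.
PIP = Vt/C + R·V̇ + PEEP (constant-flow equation of motion).
Only the resistive term changes: ΔPIP = R × ΔV̇ = 13.8 × (0.9333 − 0.4333) = 13.8 × 0.5 = 6.9 cmH2O.
Original PIP = 440/40.0 + 13.8×0.4333 + 12 = 28.98 cmH2O; new PIP = 28.98 + (6.9) = 35.88 cmH2O.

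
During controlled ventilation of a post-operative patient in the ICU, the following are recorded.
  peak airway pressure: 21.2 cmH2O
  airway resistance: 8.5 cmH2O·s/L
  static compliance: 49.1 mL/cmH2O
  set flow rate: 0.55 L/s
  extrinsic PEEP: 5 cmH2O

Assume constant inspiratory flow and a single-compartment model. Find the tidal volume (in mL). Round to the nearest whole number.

Equation of motion (constant flow): PIP = Vt/C + R·V̇ + PEEP.
Vt/C = PIP − R·V̇ − PEEP = 21.2 − 4.675 − 5 = 11.525 cmH2O.
Vt = C × 11.525 = 49.1 × 11.525 = 565.88 mL.

566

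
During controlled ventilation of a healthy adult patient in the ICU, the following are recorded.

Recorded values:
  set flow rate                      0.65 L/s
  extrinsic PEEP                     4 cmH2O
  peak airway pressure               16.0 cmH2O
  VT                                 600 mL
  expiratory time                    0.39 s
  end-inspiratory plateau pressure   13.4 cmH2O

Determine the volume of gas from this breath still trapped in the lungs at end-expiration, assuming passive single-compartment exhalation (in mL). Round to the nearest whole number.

130

R = (PIP − Pplat)/V̇ = (16.0 − 13.4) / 0.65 = 2.6/0.65 = 4.0 cmH2O·s/L.
C = Vt/(Pplat − PEEP) = 600.0 / (13.4 − 4) = 600.0/9.4 = 63.83 mL/cmH2O.
τ = R × C = 4.0 × 0.06383 L/cmH2O = 0.2553 s.
Fraction remaining = e^(−Te/τ) = e^(−0.39/0.2553) = 0.2171.
Trapped volume = 600.0 × 0.2171 = 130.26 mL.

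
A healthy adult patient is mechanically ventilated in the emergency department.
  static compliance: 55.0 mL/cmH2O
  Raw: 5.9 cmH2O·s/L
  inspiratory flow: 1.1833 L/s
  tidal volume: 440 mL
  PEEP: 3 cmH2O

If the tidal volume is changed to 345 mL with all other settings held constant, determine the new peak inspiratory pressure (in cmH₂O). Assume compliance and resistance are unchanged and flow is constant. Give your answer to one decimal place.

PIP = Vt/C + R·V̇ + PEEP (constant-flow equation of motion).
Only the elastic term changes: ΔPIP = ΔVt / C = (345 − 440) / 55.0 = -1.727 cmH2O.
Original PIP = 440/55.0 + 5.9×1.1833 + 3 = 17.981 cmH2O; new PIP = 17.981 + (-1.727) = 16.254 cmH2O.

16.3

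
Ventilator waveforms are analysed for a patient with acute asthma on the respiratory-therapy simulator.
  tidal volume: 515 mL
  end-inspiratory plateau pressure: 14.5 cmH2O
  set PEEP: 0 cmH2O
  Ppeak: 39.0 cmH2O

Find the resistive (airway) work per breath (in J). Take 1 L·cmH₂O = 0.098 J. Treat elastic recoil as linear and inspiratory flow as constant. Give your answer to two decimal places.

With constant inspiratory flow the resistive pressure is constant at PIP − Pplat = 39.0 − 14.5 = 24.5 cmH2O, so resistive work = 24.5 × 0.515 = 12.618 L·cmH2O.
× 0.098 J/(L·cmH2O) → 1.237 J.

1.24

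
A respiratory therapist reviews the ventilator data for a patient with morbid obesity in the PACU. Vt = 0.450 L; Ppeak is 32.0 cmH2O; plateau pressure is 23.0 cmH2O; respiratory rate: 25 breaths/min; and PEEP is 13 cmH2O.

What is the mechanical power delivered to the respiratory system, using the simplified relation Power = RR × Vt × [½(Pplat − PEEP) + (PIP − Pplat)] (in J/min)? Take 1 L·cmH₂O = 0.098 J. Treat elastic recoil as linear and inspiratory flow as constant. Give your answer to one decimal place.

15.4

Per-breath work = Vt × [½(Pplat−PEEP) + (PIP−Pplat)] = 0.450 × [0.5×10.0 + 9.0] = 0.450 × 14.0 = 6.3 L·cmH2O.
Power = 25 × 6.3 = 157.5 L·cmH2O/min.
× 0.098 J/(L·cmH2O) → 15.435 J/min.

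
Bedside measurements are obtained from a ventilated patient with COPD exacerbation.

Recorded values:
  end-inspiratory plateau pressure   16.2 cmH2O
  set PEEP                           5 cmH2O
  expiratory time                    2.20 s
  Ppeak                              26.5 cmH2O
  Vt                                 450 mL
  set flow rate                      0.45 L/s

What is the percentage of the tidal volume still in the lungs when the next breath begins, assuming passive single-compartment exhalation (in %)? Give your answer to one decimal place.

9.1

R = (PIP − Pplat)/V̇ = (26.5 − 16.2) / 0.45 = 10.3/0.45 = 22.889 cmH2O·s/L.
C = Vt/(Pplat − PEEP) = 450.0 / (16.2 − 5) = 450.0/11.2 = 40.179 mL/cmH2O.
τ = R × C = 22.889 × 0.04018 L/cmH2O = 0.9197 s.
Fraction remaining at end-expiration = e^(−Te/τ) = e^(−2.20/0.9197) = 0.09144 → 9.144%.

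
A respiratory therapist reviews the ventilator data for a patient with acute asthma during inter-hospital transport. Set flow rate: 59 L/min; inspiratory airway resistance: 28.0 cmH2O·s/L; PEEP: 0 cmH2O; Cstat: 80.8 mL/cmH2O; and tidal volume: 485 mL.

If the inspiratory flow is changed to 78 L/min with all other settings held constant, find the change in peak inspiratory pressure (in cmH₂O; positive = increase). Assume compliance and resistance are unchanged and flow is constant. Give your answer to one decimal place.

8.9

Flow: 59 L/min ÷ 60 = 0.9833 L/s.
New flow: 78 L/min ÷ 60 = 1.3 L/s.
PIP = Vt/C + R·V̇ + PEEP (constant-flow equation of motion).
Only the resistive term changes: ΔPIP = R × ΔV̇ = 28.0 × (1.3 − 0.9833) = 28.0 × 0.3167 = 8.868 cmH2O.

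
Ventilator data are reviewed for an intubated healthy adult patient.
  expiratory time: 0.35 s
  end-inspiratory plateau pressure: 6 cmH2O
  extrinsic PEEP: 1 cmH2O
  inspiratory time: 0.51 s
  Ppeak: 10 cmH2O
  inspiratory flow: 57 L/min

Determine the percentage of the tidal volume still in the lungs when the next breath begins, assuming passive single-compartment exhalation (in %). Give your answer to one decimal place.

Flow: 57 L/min ÷ 60 = 0.95 L/s.
Vt = flow × Ti = 0.95 L/s × 0.51 s × 1000 mL/L = 484.5 mL.
R = (PIP − Pplat)/V̇ = (10 − 6) / 0.95 = 4.0/0.95 = 4.211 cmH2O·s/L.
C = Vt/(Pplat − PEEP) = 484.5 / (6 − 1) = 484.5/5.0 = 96.9 mL/cmH2O.
τ = R × C = 4.211 × 0.0969 L/cmH2O = 0.408 s.
Fraction remaining at end-expiration = e^(−Te/τ) = e^(−0.35/0.408) = 0.4241 → 42.41%.

42.4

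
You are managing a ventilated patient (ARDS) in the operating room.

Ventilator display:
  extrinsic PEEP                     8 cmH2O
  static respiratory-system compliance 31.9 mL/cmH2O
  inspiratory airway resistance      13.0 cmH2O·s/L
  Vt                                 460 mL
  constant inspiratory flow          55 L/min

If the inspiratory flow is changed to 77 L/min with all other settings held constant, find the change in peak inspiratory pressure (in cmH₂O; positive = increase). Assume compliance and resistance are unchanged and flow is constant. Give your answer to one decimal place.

Flow: 55 L/min ÷ 60 = 0.9167 L/s.
New flow: 77 L/min ÷ 60 = 1.2833 L/s.
PIP = Vt/C + R·V̇ + PEEP (constant-flow equation of motion).
Only the resistive term changes: ΔPIP = R × ΔV̇ = 13.0 × (1.2833 − 0.9167) = 13.0 × 0.3666 = 4.766 cmH2O.

4.8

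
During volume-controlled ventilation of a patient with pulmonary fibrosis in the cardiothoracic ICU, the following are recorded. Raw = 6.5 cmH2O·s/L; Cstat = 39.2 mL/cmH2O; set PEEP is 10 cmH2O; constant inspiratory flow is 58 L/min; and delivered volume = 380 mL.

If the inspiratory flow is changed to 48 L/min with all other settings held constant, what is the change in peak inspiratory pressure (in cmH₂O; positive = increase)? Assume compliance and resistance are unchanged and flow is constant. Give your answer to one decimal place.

-1.1

Flow: 58 L/min ÷ 60 = 0.9667 L/s.
New flow: 48 L/min ÷ 60 = 0.8 L/s.
PIP = Vt/C + R·V̇ + PEEP (constant-flow equation of motion).
Only the resistive term changes: ΔPIP = R × ΔV̇ = 6.5 × (0.8 − 0.9667) = 6.5 × -0.1667 = -1.084 cmH2O.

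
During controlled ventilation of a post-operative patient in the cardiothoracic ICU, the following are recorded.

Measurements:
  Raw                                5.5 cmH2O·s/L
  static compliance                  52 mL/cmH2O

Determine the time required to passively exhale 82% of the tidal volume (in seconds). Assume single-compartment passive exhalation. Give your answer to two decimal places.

τ = R × C = 5.5 × 52 mL/cmH2O = 5.5 × 0.052 L/cmH2O = 0.286 s.
Exhaled fraction f = 1 − e^(−t/τ) → t = −τ·ln(1 − f) = −0.286·ln(0.18) = 0.4904 s.

0.49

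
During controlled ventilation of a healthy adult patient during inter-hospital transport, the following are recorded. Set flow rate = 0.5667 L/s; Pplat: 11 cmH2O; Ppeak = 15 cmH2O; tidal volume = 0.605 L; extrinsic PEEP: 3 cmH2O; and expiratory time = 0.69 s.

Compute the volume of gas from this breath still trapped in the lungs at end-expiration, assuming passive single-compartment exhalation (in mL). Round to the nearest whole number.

166

R = (PIP − Pplat)/V̇ = (15 − 11) / 0.5667 = 4.0/0.5667 = 7.058 cmH2O·s/L.
C = Vt/(Pplat − PEEP) = 605.0 / (11 − 3) = 605.0/8.0 = 75.625 mL/cmH2O.
τ = R × C = 7.058 × 0.07563 L/cmH2O = 0.5338 s.
Fraction remaining = e^(−Te/τ) = e^(−0.69/0.5338) = 0.2746.
Trapped volume = 605.0 × 0.2746 = 166.13 mL.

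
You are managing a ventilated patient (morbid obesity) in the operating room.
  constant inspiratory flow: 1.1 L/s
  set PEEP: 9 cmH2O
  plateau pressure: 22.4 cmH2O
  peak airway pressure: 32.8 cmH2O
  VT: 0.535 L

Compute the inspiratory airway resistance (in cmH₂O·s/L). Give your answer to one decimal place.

9.5

Raw = (PIP − Pplat) / flow = (32.8 − 22.4) / 1.1 = 10.4 / 1.1 = 9.455 cmH2O·s/L.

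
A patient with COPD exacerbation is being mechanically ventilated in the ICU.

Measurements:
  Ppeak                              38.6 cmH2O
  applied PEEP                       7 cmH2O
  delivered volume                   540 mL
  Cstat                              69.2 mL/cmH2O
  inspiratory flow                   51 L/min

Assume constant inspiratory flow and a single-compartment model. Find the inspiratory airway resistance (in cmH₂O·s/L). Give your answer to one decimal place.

Flow: 51 L/min ÷ 60 = 0.85 L/s.
Equation of motion (constant flow): PIP = Vt/C + R·V̇ + PEEP.
R·V̇ = PIP − Vt/C − PEEP = 38.6 − 540/69.2 − 7 = 38.6 − 7.803 − 7 = 23.797 cmH2O.
R = 23.797 / 0.85 = 27.996 cmH2O·s/L.

28.0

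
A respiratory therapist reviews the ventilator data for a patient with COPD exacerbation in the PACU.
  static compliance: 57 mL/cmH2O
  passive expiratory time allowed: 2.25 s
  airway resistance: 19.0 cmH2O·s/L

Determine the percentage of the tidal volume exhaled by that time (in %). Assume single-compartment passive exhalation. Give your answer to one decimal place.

τ = R × C = 19.0 × 57 mL/cmH2O = 19.0 × 0.057 L/cmH2O = 1.083 s.
Passive exhalation: V(t)/V₀ = e^(−t/τ) = e^(−2.25/1.083) = 0.1252.
Fraction exhaled = 1 − 0.1252 = 0.8748 → 87.48%.

87.5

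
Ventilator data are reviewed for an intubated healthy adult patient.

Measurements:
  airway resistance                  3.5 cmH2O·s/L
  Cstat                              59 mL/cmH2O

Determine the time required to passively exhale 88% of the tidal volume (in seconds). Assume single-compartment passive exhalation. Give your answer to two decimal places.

0.44

τ = R × C = 3.5 × 59 mL/cmH2O = 3.5 × 0.059 L/cmH2O = 0.2065 s.
Exhaled fraction f = 1 − e^(−t/τ) → t = −τ·ln(1 − f) = −0.2065·ln(0.12) = 0.4378 s.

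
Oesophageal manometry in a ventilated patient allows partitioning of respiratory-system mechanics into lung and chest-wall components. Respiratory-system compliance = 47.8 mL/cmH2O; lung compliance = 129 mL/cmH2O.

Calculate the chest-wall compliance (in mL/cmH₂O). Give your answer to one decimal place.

75.9

1/Ccw = 1/Crs − 1/CL.
1/Ccw = 1/47.8 − 1/129 = 0.01317.
Ccw = 75.93 mL/cmH2O.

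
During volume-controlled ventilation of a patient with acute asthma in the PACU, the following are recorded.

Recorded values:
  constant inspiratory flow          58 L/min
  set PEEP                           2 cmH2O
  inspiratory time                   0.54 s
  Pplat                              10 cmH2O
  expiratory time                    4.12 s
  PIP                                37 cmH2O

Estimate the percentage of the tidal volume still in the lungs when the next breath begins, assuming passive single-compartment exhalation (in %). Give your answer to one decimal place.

10.4

Flow: 58 L/min ÷ 60 = 0.9667 L/s.
Vt = flow × Ti = 0.9667 L/s × 0.54 s × 1000 mL/L = 522.02 mL.
R = (PIP − Pplat)/V̇ = (37 − 10) / 0.9667 = 27.0/0.9667 = 27.93 cmH2O·s/L.
C = Vt/(Pplat − PEEP) = 522.02 / (10 − 2) = 522.02/8.0 = 65.253 mL/cmH2O.
τ = R × C = 27.93 × 0.06525 L/cmH2O = 1.822 s.
Fraction remaining at end-expiration = e^(−Te/τ) = e^(−4.12/1.822) = 0.1042 → 10.42%.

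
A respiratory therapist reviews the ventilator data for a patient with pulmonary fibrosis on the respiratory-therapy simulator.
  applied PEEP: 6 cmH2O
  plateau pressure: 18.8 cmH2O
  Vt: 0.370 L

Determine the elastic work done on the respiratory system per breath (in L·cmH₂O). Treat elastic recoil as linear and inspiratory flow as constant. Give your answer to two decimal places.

2.37

Elastic work ≈ ½ × (Pplat − PEEP) × Vt = 0.5 × (18.8 − 6) × 0.370 L = 0.5 × 12.8 × 0.370 = 2.368 L·cmH2O.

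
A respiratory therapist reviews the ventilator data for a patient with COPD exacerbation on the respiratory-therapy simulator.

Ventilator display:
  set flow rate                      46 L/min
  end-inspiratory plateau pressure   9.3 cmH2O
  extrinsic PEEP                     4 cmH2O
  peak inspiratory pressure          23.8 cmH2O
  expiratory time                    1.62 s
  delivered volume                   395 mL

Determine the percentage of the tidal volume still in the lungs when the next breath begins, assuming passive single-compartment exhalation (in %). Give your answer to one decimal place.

31.7

Flow: 46 L/min ÷ 60 = 0.7667 L/s.
R = (PIP − Pplat)/V̇ = (23.8 − 9.3) / 0.7667 = 14.5/0.7667 = 18.912 cmH2O·s/L.
C = Vt/(Pplat − PEEP) = 395.0 / (9.3 − 4) = 395.0/5.3 = 74.528 mL/cmH2O.
τ = R × C = 18.912 × 0.07453 L/cmH2O = 1.41 s.
Fraction remaining at end-expiration = e^(−Te/τ) = e^(−1.62/1.41) = 0.317 → 31.7%.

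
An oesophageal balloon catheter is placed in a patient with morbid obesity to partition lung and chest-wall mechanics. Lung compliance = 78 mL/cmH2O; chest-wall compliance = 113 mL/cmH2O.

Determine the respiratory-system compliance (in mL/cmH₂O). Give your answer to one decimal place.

46.1

Lung and chest wall are elastances in series: 1/Crs = 1/CL + 1/Ccw.
1/Crs = 1/78 + 1/113 = 0.02167.
Crs = 46.147 mL/cmH2O.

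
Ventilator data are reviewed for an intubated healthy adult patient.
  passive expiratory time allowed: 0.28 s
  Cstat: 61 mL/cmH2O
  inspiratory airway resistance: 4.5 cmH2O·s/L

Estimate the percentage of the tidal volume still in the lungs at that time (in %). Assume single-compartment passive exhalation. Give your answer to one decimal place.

τ = R × C = 4.5 × 61 mL/cmH2O = 4.5 × 0.061 L/cmH2O = 0.2745 s.
Passive exhalation: V(t)/V₀ = e^(−t/τ) = e^(−0.28/0.2745) = 0.3606.
Fraction remaining = 0.3606 → 36.06%.

36.1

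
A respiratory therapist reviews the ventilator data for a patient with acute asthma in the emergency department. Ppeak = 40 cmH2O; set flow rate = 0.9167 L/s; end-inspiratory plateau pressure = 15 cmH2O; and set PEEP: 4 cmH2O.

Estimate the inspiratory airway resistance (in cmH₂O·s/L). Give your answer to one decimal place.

27.3

Raw = (PIP − Pplat) / flow = (40 − 15) / 0.9167 = 25.0 / 0.9167 = 27.272 cmH2O·s/L.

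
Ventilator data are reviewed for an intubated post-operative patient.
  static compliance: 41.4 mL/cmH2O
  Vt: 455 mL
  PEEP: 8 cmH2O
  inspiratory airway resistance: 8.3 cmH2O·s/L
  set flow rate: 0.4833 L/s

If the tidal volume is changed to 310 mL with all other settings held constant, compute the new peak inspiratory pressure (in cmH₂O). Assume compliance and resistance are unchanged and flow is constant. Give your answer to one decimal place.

PIP = Vt/C + R·V̇ + PEEP (constant-flow equation of motion).
Only the elastic term changes: ΔPIP = ΔVt / C = (310 − 455) / 41.4 = -3.502 cmH2O.
Original PIP = 455/41.4 + 8.3×0.4833 + 8 = 23.002 cmH2O; new PIP = 23.002 + (-3.502) = 19.5 cmH2O.

19.5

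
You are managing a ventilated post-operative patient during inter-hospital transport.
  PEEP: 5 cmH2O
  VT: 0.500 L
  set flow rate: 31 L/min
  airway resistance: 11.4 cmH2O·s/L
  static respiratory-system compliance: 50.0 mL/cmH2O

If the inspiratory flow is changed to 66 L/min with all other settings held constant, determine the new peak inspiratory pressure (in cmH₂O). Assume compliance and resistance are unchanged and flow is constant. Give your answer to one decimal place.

Flow: 31 L/min ÷ 60 = 0.5167 L/s.
New flow: 66 L/min ÷ 60 = 1.1 L/s.
PIP = Vt/C + R·V̇ + PEEP (constant-flow equation of motion).
Only the resistive term changes: ΔPIP = R × ΔV̇ = 11.4 × (1.1 − 0.5167) = 11.4 × 0.5833 = 6.65 cmH2O.
Original PIP = 500/50.0 + 11.4×0.5167 + 5 = 20.89 cmH2O; new PIP = 20.89 + (6.65) = 27.54 cmH2O.

27.5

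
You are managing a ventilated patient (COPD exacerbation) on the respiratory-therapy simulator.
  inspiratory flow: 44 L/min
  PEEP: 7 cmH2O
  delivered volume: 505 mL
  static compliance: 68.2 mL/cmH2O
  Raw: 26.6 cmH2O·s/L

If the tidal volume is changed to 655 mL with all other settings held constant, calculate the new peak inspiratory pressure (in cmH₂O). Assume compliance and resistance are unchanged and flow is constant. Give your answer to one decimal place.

Flow: 44 L/min ÷ 60 = 0.7333 L/s.
PIP = Vt/C + R·V̇ + PEEP (constant-flow equation of motion).
Only the elastic term changes: ΔPIP = ΔVt / C = (655 − 505) / 68.2 = 2.199 cmH2O.
Original PIP = 505/68.2 + 26.6×0.7333 + 7 = 33.91 cmH2O; new PIP = 33.91 + (2.199) = 36.109 cmH2O.

36.1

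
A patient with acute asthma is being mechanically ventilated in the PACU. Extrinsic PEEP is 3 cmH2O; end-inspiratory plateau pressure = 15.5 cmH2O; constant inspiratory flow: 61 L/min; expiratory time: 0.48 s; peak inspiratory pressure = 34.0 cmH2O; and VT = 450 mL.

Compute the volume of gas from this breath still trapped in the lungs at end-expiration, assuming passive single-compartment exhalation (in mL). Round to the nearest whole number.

216

Flow: 61 L/min ÷ 60 = 1.0167 L/s.
R = (PIP − Pplat)/V̇ = (34.0 − 15.5) / 1.0167 = 18.5/1.0167 = 18.196 cmH2O·s/L.
C = Vt/(Pplat − PEEP) = 450.0 / (15.5 − 3) = 450.0/12.5 = 36.0 mL/cmH2O.
τ = R × C = 18.196 × 0.036 L/cmH2O = 0.6551 s.
Fraction remaining = e^(−Te/τ) = e^(−0.48/0.6551) = 0.4806.
Trapped volume = 450.0 × 0.4806 = 216.27 mL.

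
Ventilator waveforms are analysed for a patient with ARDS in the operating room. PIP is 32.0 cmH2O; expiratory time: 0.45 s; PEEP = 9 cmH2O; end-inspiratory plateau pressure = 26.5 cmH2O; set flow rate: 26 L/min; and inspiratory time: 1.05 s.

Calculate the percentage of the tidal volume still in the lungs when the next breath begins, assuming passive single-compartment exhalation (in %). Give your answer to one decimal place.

25.6

Flow: 26 L/min ÷ 60 = 0.4333 L/s.
Vt = flow × Ti = 0.4333 L/s × 1.05 s × 1000 mL/L = 454.97 mL.
R = (PIP − Pplat)/V̇ = (32.0 − 26.5) / 0.4333 = 5.5/0.4333 = 12.693 cmH2O·s/L.
C = Vt/(Pplat − PEEP) = 454.97 / (26.5 − 9) = 454.97/17.5 = 25.998 mL/cmH2O.
τ = R × C = 12.693 × 0.026 L/cmH2O = 0.33 s.
Fraction remaining at end-expiration = e^(−Te/τ) = e^(−0.45/0.33) = 0.2557 → 25.57%.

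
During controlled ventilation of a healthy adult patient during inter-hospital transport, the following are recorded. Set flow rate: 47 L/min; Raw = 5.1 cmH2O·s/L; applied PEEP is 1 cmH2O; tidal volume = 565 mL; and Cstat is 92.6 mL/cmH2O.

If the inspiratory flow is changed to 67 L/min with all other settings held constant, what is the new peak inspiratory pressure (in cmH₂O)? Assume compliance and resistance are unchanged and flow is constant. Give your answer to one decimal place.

Flow: 47 L/min ÷ 60 = 0.7833 L/s.
New flow: 67 L/min ÷ 60 = 1.1167 L/s.
PIP = Vt/C + R·V̇ + PEEP (constant-flow equation of motion).
Only the resistive term changes: ΔPIP = R × ΔV̇ = 5.1 × (1.1167 − 0.7833) = 5.1 × 0.3334 = 1.7 cmH2O.
Original PIP = 565/92.6 + 5.1×0.7833 + 1 = 11.096 cmH2O; new PIP = 11.096 + (1.7) = 12.796 cmH2O.

12.8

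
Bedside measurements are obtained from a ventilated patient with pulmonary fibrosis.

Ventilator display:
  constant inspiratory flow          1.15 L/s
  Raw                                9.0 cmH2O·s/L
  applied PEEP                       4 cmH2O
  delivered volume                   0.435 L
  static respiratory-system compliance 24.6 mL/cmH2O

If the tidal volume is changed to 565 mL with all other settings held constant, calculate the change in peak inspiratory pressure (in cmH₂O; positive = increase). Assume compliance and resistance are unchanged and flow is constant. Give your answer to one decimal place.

PIP = Vt/C + R·V̇ + PEEP (constant-flow equation of motion).
Only the elastic term changes: ΔPIP = ΔVt / C = (565 − 435) / 24.6 = 5.285 cmH2O.

5.3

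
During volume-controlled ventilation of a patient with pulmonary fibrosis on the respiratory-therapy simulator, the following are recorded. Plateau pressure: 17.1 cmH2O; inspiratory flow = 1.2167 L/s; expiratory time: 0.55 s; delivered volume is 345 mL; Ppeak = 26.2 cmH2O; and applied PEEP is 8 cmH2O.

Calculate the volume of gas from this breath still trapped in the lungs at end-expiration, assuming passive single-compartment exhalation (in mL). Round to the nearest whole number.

R = (PIP − Pplat)/V̇ = (26.2 − 17.1) / 1.2167 = 9.1/1.2167 = 7.479 cmH2O·s/L.
C = Vt/(Pplat − PEEP) = 345.0 / (17.1 − 8) = 345.0/9.1 = 37.912 mL/cmH2O.
τ = R × C = 7.479 × 0.03791 L/cmH2O = 0.2835 s.
Fraction remaining = e^(−Te/τ) = e^(−0.55/0.2835) = 0.1437.
Trapped volume = 345.0 × 0.1437 = 49.577 mL.

50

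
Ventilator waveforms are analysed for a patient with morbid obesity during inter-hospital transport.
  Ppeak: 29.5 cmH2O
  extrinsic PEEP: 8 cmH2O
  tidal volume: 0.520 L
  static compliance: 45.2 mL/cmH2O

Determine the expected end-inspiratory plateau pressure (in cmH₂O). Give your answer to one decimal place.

Pplat = PEEP + Vt / Cstat = 8 + 520 / 45.2 = 8 + 11.504 = 19.504 cmH2O.

19.5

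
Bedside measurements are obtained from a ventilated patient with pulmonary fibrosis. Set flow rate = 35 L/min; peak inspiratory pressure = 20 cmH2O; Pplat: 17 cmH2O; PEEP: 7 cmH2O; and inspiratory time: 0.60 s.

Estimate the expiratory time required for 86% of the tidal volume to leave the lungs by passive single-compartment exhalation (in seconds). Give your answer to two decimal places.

0.35

Flow: 35 L/min ÷ 60 = 0.5833 L/s.
Vt = flow × Ti = 0.5833 L/s × 0.60 s × 1000 mL/L = 349.98 mL.
R = (PIP − Pplat)/V̇ = (20 − 17) / 0.5833 = 3.0/0.5833 = 5.143 cmH2O·s/L.
C = Vt/(Pplat − PEEP) = 349.98 / (17 − 7) = 349.98/10.0 = 34.998 mL/cmH2O.
τ = R × C = 5.143 × 0.035 L/cmH2O = 0.18 s.
t = −τ·ln(1 − 0.86) = −0.18·ln(0.14) = 0.3539 s.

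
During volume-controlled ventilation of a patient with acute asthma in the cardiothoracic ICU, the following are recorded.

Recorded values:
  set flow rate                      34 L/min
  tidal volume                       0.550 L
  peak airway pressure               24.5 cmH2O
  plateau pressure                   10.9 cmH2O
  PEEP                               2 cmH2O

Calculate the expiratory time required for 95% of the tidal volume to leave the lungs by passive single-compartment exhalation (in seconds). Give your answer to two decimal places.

Flow: 34 L/min ÷ 60 = 0.5667 L/s.
R = (PIP − Pplat)/V̇ = (24.5 − 10.9) / 0.5667 = 13.6/0.5667 = 23.999 cmH2O·s/L.
C = Vt/(Pplat − PEEP) = 550.0 / (10.9 − 2) = 550.0/8.9 = 61.798 mL/cmH2O.
τ = R × C = 23.999 × 0.0618 L/cmH2O = 1.483 s.
t = −τ·ln(1 − 0.95) = −1.483·ln(0.05) = 4.443 s.

4.44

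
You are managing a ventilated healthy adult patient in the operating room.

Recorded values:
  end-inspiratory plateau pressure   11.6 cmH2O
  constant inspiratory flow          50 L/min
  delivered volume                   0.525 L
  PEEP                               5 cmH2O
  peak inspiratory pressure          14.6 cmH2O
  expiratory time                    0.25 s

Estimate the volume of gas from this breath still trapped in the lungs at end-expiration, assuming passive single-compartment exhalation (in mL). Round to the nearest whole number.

219

Flow: 50 L/min ÷ 60 = 0.8333 L/s.
R = (PIP − Pplat)/V̇ = (14.6 − 11.6) / 0.8333 = 3.0/0.8333 = 3.6 cmH2O·s/L.
C = Vt/(Pplat − PEEP) = 525.0 / (11.6 − 5) = 525.0/6.6 = 79.545 mL/cmH2O.
τ = R × C = 3.6 × 0.07955 L/cmH2O = 0.2864 s.
Fraction remaining = e^(−Te/τ) = e^(−0.25/0.2864) = 0.4177.
Trapped volume = 525.0 × 0.4177 = 219.29 mL.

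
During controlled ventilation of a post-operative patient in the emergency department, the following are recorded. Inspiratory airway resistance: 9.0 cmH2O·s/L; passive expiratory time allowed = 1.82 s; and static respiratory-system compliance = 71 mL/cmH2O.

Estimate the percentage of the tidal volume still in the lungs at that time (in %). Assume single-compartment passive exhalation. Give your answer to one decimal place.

5.8

τ = R × C = 9.0 × 71 mL/cmH2O = 9.0 × 0.071 L/cmH2O = 0.639 s.
Passive exhalation: V(t)/V₀ = e^(−t/τ) = e^(−1.82/0.639) = 0.05795.
Fraction remaining = 0.05795 → 5.795%.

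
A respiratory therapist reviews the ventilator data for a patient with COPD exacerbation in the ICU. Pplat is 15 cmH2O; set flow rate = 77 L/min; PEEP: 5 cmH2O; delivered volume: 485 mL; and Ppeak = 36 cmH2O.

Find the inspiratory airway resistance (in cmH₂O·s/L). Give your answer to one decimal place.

16.4

Flow: 77 L/min ÷ 60 = 1.2833 L/s.
Raw = (PIP − Pplat) / flow = (36 − 15) / 1.2833 = 21.0 / 1.2833 = 16.364 cmH2O·s/L.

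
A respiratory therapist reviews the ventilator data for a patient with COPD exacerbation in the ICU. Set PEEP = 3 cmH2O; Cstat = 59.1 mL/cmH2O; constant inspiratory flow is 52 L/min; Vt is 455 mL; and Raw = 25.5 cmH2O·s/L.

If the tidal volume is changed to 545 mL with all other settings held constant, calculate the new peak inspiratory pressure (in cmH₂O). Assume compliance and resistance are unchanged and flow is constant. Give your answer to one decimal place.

34.3

Flow: 52 L/min ÷ 60 = 0.8667 L/s.
PIP = Vt/C + R·V̇ + PEEP (constant-flow equation of motion).
Only the elastic term changes: ΔPIP = ΔVt / C = (545 − 455) / 59.1 = 1.523 cmH2O.
Original PIP = 455/59.1 + 25.5×0.8667 + 3 = 32.8 cmH2O; new PIP = 32.8 + (1.523) = 34.323 cmH2O.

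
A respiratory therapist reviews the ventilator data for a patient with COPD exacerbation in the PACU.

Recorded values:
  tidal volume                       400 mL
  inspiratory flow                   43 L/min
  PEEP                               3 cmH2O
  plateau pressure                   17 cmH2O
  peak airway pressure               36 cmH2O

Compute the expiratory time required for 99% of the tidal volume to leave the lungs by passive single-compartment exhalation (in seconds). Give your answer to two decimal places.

3.49

Flow: 43 L/min ÷ 60 = 0.7167 L/s.
R = (PIP − Pplat)/V̇ = (36 − 17) / 0.7167 = 19.0/0.7167 = 26.51 cmH2O·s/L.
C = Vt/(Pplat − PEEP) = 400.0 / (17 − 3) = 400.0/14.0 = 28.571 mL/cmH2O.
τ = R × C = 26.51 × 0.02857 L/cmH2O = 0.7574 s.
t = −τ·ln(1 − 0.99) = −0.7574·ln(0.01) = 3.488 s.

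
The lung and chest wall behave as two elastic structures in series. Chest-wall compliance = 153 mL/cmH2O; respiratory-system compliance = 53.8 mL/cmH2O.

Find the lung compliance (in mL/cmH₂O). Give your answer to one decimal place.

1/CL = 1/Crs − 1/Ccw.
1/CL = 1/53.8 − 1/153 = 0.01205.
CL = 82.988 mL/cmH2O.

83.0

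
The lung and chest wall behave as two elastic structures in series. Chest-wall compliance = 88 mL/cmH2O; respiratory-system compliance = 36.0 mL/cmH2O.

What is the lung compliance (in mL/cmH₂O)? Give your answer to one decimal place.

1/CL = 1/Crs − 1/Ccw.
1/CL = 1/36.0 − 1/88 = 0.01641.
CL = 60.938 mL/cmH2O.

60.9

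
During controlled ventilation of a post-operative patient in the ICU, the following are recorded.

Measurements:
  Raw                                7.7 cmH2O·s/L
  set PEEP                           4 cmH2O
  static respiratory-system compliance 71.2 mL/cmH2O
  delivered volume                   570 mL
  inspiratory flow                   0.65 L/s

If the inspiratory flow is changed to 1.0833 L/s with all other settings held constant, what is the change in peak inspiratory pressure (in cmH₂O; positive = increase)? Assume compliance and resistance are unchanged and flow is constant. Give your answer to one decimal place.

PIP = Vt/C + R·V̇ + PEEP (constant-flow equation of motion).
Only the resistive term changes: ΔPIP = R × ΔV̇ = 7.7 × (1.0833 − 0.65) = 7.7 × 0.4333 = 3.336 cmH2O.

3.3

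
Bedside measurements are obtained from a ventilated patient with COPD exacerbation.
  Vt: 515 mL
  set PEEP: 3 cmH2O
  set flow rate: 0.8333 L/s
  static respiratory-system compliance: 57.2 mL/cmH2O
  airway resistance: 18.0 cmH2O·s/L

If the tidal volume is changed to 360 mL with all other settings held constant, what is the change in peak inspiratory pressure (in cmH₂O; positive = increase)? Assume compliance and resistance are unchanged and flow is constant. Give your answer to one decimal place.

-2.7

PIP = Vt/C + R·V̇ + PEEP (constant-flow equation of motion).
Only the elastic term changes: ΔPIP = ΔVt / C = (360 − 515) / 57.2 = -2.71 cmH2O.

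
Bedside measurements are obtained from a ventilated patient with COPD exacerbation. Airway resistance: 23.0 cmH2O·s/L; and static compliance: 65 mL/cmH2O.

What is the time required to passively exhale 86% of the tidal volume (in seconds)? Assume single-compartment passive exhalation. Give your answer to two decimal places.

τ = R × C = 23.0 × 65 mL/cmH2O = 23.0 × 0.065 L/cmH2O = 1.495 s.
Exhaled fraction f = 1 − e^(−t/τ) → t = −τ·ln(1 − f) = −1.495·ln(0.14) = 2.939 s.

2.94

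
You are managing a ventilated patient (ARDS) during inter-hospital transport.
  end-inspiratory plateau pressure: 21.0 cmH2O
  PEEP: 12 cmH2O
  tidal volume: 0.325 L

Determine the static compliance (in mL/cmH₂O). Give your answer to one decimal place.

36.1

Cstat = Vt / (Pplat − PEEP) = 325 / (21.0 − 12) = 325 / 9.0 = 36.111 mL/cmH2O.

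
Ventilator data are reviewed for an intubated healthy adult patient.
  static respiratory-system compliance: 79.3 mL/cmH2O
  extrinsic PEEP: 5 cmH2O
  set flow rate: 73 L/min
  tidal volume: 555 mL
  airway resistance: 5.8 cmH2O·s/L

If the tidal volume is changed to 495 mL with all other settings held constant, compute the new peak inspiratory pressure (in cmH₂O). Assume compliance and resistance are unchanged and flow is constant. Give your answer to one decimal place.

18.3

Flow: 73 L/min ÷ 60 = 1.2167 L/s.
PIP = Vt/C + R·V̇ + PEEP (constant-flow equation of motion).
Only the elastic term changes: ΔPIP = ΔVt / C = (495 − 555) / 79.3 = -0.7566 cmH2O.
Original PIP = 555/79.3 + 5.8×1.2167 + 5 = 19.056 cmH2O; new PIP = 19.056 + (-0.7566) = 18.299 cmH2O.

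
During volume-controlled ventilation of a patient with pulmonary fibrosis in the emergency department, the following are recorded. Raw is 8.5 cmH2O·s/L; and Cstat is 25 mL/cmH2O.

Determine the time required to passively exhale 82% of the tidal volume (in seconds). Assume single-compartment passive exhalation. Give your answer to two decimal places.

τ = R × C = 8.5 × 25 mL/cmH2O = 8.5 × 0.025 L/cmH2O = 0.2125 s.
Exhaled fraction f = 1 − e^(−t/τ) → t = −τ·ln(1 − f) = −0.2125·ln(0.18) = 0.3644 s.

0.36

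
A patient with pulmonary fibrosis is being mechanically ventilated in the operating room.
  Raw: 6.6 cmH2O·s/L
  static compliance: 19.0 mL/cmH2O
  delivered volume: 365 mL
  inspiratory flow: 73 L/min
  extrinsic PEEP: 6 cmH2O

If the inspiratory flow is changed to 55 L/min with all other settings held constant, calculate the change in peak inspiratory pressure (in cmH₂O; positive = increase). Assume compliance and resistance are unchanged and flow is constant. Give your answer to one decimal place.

Flow: 73 L/min ÷ 60 = 1.2167 L/s.
New flow: 55 L/min ÷ 60 = 0.9167 L/s.
PIP = Vt/C + R·V̇ + PEEP (constant-flow equation of motion).
Only the resistive term changes: ΔPIP = R × ΔV̇ = 6.6 × (0.9167 − 1.2167) = 6.6 × -0.3 = -1.98 cmH2O.

-2.0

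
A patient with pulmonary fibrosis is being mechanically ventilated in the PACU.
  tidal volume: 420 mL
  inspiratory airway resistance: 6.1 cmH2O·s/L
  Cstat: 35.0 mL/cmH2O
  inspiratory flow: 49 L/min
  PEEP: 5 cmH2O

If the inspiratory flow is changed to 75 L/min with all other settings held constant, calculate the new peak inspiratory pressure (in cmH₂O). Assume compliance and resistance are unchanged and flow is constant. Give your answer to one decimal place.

Flow: 49 L/min ÷ 60 = 0.8167 L/s.
New flow: 75 L/min ÷ 60 = 1.25 L/s.
PIP = Vt/C + R·V̇ + PEEP (constant-flow equation of motion).
Only the resistive term changes: ΔPIP = R × ΔV̇ = 6.1 × (1.25 − 0.8167) = 6.1 × 0.4333 = 2.643 cmH2O.
Original PIP = 420/35.0 + 6.1×0.8167 + 5 = 21.982 cmH2O; new PIP = 21.982 + (2.643) = 24.625 cmH2O.

24.6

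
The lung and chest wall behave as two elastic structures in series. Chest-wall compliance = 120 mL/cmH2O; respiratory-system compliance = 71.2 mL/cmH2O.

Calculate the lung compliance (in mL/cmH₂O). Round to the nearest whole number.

1/CL = 1/Crs − 1/Ccw.
1/CL = 1/71.2 − 1/120 = 0.005712.
CL = 175.07 mL/cmH2O.

175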